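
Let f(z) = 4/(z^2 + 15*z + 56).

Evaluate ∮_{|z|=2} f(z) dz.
By the residue theorem, ∮_C f(z) dz = 2πi · (sum of the residues of f at the poles inside |z| = 2).

The denominator factors as (z + 7)*(z + 8), so the singularities of f are simple poles at z = -7, z = -8.
  |-7|² = 49 > 4 = 2², so this pole is outside the contour.
  |-8|² = 64 > 4 = 2², so this pole is outside the contour.

No pole lies inside the contour, so f is analytic on and inside C and the integral is 0 (Cauchy's theorem).

Final answer: 0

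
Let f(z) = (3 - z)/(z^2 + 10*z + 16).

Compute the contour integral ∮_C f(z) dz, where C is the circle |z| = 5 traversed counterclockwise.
By the residue theorem, ∮_C f(z) dz = 2πi · (sum of the residues of f at the poles inside |z| = 5).

The denominator factors as (z + 8)*(z + 2), so the singularities of f are simple poles at z = -8, z = -2.
  |-8|² = 64 > 25 = 5², so this pole is outside the contour.
  |-2|² = 4 < 25 = 5², so this pole is inside the contour.

With P(z) = 3 - z and Q(z) = z^2 + 10*z + 16, each pole is simple, so Res(f, z₀) = P(z₀)/Q'(z₀) with Q'(z) = 2*z + 10.
  Res(f, -2) = P(-2)/Q'(-2) = (5)/(6) = 5/6

∮_C f(z) dz = 2πi · (5/6) = 5*I*pi/3

Final answer: 5*I*pi/3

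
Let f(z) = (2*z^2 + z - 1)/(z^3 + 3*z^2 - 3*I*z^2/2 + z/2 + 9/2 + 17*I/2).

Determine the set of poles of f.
{-3 + I/2, -1 + 2*I, 1 - I}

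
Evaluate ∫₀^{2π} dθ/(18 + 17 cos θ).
Let J = ∫₀^{2π} dθ/(18 + 17 cos θ).
Put z = e^{iθ}: then cos θ = (z + 1/z)/2, dθ = dz/(iz), and z runs once counterclockwise around |z| = 1:
  J = ∮_{|z|=1} 1/(18 + 17*(z + 1/z)/2) · dz/(iz) = (2/i) ∮_{|z|=1} dz/(17*z^2 + 36*z + 17).
The roots of 17*z^2 + 36*z + 17 are z = (-18 ± sqrt(18^2 - 17^2))/17, with sqrt(35) = sqrt(35); their product is 1, so only z₊ = -18/17 + sqrt(35)/17 lies inside the unit circle (z₋ = -18/17 - sqrt(35)/17 lies outside).
z₊ is a simple zero of q(z) = 17*z^2 + 36*z + 17, so Res(1/q, z₊) = 1/q'(z₊) with q'(z) = 34*z + 36; and q'(z₊) = 17*(z₊ - z₋) = 2*sqrt(35).
Therefore J = (2/i) · 2πi · 1/(2*sqrt(35)) = 2*pi/(sqrt(35)) = 2*sqrt(35)*pi/35

Final answer: 2*sqrt(35)*pi/35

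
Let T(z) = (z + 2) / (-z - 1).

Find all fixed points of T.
{-1 - I, -1 + I}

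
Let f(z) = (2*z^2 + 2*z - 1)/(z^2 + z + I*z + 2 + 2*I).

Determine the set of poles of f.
The singularities of f are the zeros of the denominator. Factoring,
  z^2 + z + I*z + 2 + 2*I = (z + 1 - I)*(z + 2*I)
so the candidates are z = -1 + I, z = -2*I.

Check the numerator P(z) = 2*z^2 + 2*z - 1 at each one:
  P(-1 + I) = -3 - 2*I ≠ 0, so z = -1 + I is a (simple) pole.
  P(-2*I) = -9 - 4*I ≠ 0, so z = -2*I is a (simple) pole.

Poles of f: {-1 + I, -2*I}

Final answer: {-1 + I, -2*I}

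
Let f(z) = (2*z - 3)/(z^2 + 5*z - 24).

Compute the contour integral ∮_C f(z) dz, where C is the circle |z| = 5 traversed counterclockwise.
By the residue theorem, ∮_C f(z) dz = 2πi · (sum of the residues of f at the poles inside |z| = 5).

The denominator factors as (z + 8)*(z - 3), so the singularities of f are simple poles at z = -8, z = 3.
  |-8|² = 64 > 25 = 5², so this pole is outside the contour.
  |3|² = 9 < 25 = 5², so this pole is inside the contour.

With P(z) = 2*z - 3 and Q(z) = z^2 + 5*z - 24, each pole is simple, so Res(f, z₀) = P(z₀)/Q'(z₀) with Q'(z) = 2*z + 5.
  Res(f, 3) = P(3)/Q'(3) = (3)/(11) = 3/11

∮_C f(z) dz = 2πi · (3/11) = 6*I*pi/11

Final answer: 6*I*pi/11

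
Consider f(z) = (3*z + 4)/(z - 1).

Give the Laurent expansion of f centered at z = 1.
Put w = z - (1), i.e. z = w + 1. The denominator is w, so it suffices to rewrite the numerator in powers of w.

P(z) = 3*z + 4
P(w + 1) = 7 + 3*w

Dividing each term by w:
  f = 7/w + 3

Substituting back w = z - 1:
  f(z) = 7/(z - 1) + 3

The series is finite because the numerator is a polynomial; the negative powers form the principal part, and the coefficient of 1/(z - 1) gives Res(f, 1) = 7.

Final answer: 7/(z - 1) + 3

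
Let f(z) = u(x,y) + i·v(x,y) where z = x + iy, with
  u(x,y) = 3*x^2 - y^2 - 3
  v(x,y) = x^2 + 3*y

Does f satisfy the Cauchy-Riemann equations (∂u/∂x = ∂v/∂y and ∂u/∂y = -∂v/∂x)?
∂u/∂x = 6*x
∂v/∂y = 3
∂u/∂y = -2*y
∂v/∂x = 2*x
∂u/∂x ≠ ∂v/∂y and ∂u/∂y ≠ -∂v/∂x; the Cauchy-Riemann equations are not satisfied, so f is not analytic.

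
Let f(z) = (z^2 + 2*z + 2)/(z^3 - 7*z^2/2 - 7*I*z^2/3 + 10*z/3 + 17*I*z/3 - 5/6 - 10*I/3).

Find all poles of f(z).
The singularities of f are the zeros of the denominator. Factoring,
  z^3 - 7*z^2/2 - 7*I*z^2/3 + 10*z/3 + 17*I*z/3 - 5/6 - 10*I/3 = (z - 1)*(z - 3/2 - I/3)*(z - 1 - 2*I)
so the candidates are z = 1, z = 3/2 + I/3, z = 1 + 2*I.

Check the numerator P(z) = z^2 + 2*z + 2 at each one:
  P(1) = 5 ≠ 0, so z = 1 is a (simple) pole.
  P(3/2 + I/3) = 257/36 + 5*I/3 ≠ 0, so z = 3/2 + I/3 is a (simple) pole.
  P(1 + 2*I) = 1 + 8*I ≠ 0, so z = 1 + 2*I is a (simple) pole.

Poles of f: {1, 1 + 2*I, 3/2 + I/3}

Final answer: {1, 1 + 2*I, 3/2 + I/3}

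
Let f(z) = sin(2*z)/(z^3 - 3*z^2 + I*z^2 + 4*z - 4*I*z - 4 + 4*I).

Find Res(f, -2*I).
Write f(z) = P(z)/Q(z) with P(z) = sin(2*z) and Q(z) = z^3 - 3*z^2 + I*z^2 + 4*z - 4*I*z - 4 + 4*I.
The denominator factors as Q(z) = (z - 1 - I)*(z + 2*I)*(z - 2), so z = -2*I is a simple zero of Q and P is analytic there; z = -2*I is therefore a simple pole and
  Res(f, z₀) = P(z₀)/Q'(z₀).

Q'(z) = 3*z^2 - 6*z + 2*I*z + 4 - 4*I, so Q'(-2*I) = -4 + 8*I.
P(-2*I) = -I*sinh(4).

Res(f, -2*I) = (-I*sinh(4))/(-4 + 8*I) = (-1/10 + I/20)*sinh(4)

Final answer: (-1/10 + I/20)*sinh(4)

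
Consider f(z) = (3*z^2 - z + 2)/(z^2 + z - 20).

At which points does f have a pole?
The singularities of f are the zeros of the denominator. Factoring,
  z^2 + z - 20 = (z + 5)*(z - 4)
so the candidates are z = -5, z = 4.

Check the numerator P(z) = 3*z^2 - z + 2 at each one:
  P(-5) = 82 ≠ 0, so z = -5 is a (simple) pole.
  P(4) = 46 ≠ 0, so z = 4 is a (simple) pole.

Poles of f: {-5, 4}

Final answer: {-5, 4}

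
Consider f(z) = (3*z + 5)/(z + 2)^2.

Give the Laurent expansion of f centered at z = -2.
Put w = z - (-2), i.e. z = w - 2. The denominator is w^2, so it suffices to rewrite the numerator in powers of w.

P(z) = 3*z + 5
P(w - 2) = -1 + 3*w

Dividing each term by w^2:
  f = -1/w^2 + 3/w

Substituting back w = z + 2:
  f(z) = -1/(z + 2)^2 + 3/(z + 2)

The series is finite because the numerator is a polynomial; the negative powers form the principal part, and the coefficient of 1/(z + 2) gives Res(f, -2) = 3.

Final answer: -1/(z + 2)^2 + 3/(z + 2)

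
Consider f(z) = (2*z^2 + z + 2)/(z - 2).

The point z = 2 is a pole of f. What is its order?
Factor the denominator:
  z - 2 = (z - 2)

The numerator P(z) = 2*z^2 + z + 2 has P(2) = 12 ≠ 0, so no factor of (z - 2) cancels.
Near z = 2 we can therefore write f(z) = g(z)/(z - 2) with g analytic at 2 and g(2) ≠ 0 (g is just the numerator).

Hence z = 2 is a pole of order 1.

Final answer: 1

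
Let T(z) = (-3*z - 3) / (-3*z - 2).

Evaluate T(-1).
0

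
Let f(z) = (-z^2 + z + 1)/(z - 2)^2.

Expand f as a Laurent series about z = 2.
Put w = z - (2), i.e. z = w + 2. The denominator is w^2, so it suffices to rewrite the numerator in powers of w.

P(z) = -z^2 + z + 1
P(w + 2) = -1 - 3*w - w^2

Dividing each term by w^2:
  f = -1/w^2 - 3/w - 1

Substituting back w = z - 2:
  f(z) = -1/(z - 2)^2 - 3/(z - 2) - 1

The series is finite because the numerator is a polynomial; the negative powers form the principal part, and the coefficient of 1/(z - 2) gives Res(f, 2) = -3.

Final answer: -1/(z - 2)^2 - 3/(z - 2) - 1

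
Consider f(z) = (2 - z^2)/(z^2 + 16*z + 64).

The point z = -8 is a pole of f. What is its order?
Factor the denominator:
  z^2 + 16*z + 64 = (z + 8)^2

The numerator P(z) = 2 - z^2 has P(-8) = -62 ≠ 0, so no factor of (z + 8) cancels.
Near z = -8 we can therefore write f(z) = g(z)/(z + 8)^2 with g analytic at -8 and g(-8) ≠ 0 (g is just the numerator).

Hence z = -8 is a pole of order 2.

Final answer: 2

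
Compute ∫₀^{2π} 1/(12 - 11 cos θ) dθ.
Call the integral J. The integrand is 2π-periodic and we integrate over a full period, so shifting θ does not change the value (θ → θ + π flips the sign of the trig term). Hence
  J = ∫₀^{2π} dθ/(12 + 11 cos θ).
Put z = e^{iθ}: then cos θ = (z + 1/z)/2, dθ = dz/(iz), and z runs once counterclockwise around |z| = 1:
  J = ∮_{|z|=1} 1/(12 + 11*(z + 1/z)/2) · dz/(iz) = (2/i) ∮_{|z|=1} dz/(11*z^2 + 24*z + 11).
The roots of 11*z^2 + 24*z + 11 are z = (-12 ± sqrt(12^2 - 11^2))/11, with sqrt(23) = sqrt(23); their product is 1, so only z₊ = -12/11 + sqrt(23)/11 lies inside the unit circle (z₋ = -12/11 - sqrt(23)/11 lies outside).
z₊ is a simple zero of q(z) = 11*z^2 + 24*z + 11, so Res(1/q, z₊) = 1/q'(z₊) with q'(z) = 22*z + 24; and q'(z₊) = 11*(z₊ - z₋) = 2*sqrt(23).
Therefore J = (2/i) · 2πi · 1/(2*sqrt(23)) = 2*pi/(sqrt(23)) = 2*sqrt(23)*pi/23

Final answer: 2*sqrt(23)*pi/23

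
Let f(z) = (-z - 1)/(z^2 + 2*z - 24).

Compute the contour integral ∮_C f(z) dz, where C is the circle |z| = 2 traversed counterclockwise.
By the residue theorem, ∮_C f(z) dz = 2πi · (sum of the residues of f at the poles inside |z| = 2).

The denominator factors as (z - 4)*(z + 6), so the singularities of f are simple poles at z = 4, z = -6.
  |4|² = 16 > 4 = 2², so this pole is outside the contour.
  |-6|² = 36 > 4 = 2², so this pole is outside the contour.

No pole lies inside the contour, so f is analytic on and inside C and the integral is 0 (Cauchy's theorem).

Final answer: 0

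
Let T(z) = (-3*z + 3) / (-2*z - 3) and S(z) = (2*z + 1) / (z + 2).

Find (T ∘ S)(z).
(T ∘ S)(z) = T(S(z)) = ((-3)*S(z) + (3))/((-2)*S(z) + (-3)). Multiply numerator and denominator by z + 2:
  numerator:   (-3)*(2*z + 1) + (3)*(z + 2) = -3*z + 3
  denominator: (-2)*(2*z + 1) + (-3)*(z + 2) = -7*z - 8
(T ∘ S)(z) = (-3*z + 3)/(-7*z - 8) = (3*z - 3)/(7*z + 8)

Final answer: (3*z - 3)/(7*z + 8)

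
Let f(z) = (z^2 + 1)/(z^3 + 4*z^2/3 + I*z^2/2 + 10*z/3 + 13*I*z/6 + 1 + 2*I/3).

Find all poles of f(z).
The singularities of f are the zeros of the denominator. Factoring,
  z^3 + 4*z^2/3 + I*z^2/2 + 10*z/3 + 13*I*z/6 + 1 + 2*I/3 = (z + 2*I)*(z + 1 - 3*I/2)*(z + 1/3)
so the candidates are z = -2*I, z = -1 + 3*I/2, z = -1/3.

Check the numerator P(z) = z^2 + 1 at each one:
  P(-2*I) = -3 ≠ 0, so z = -2*I is a (simple) pole.
  P(-1 + 3*I/2) = -1/4 - 3*I ≠ 0, so z = -1 + 3*I/2 is a (simple) pole.
  P(-1/3) = 10/9 ≠ 0, so z = -1/3 is a (simple) pole.

Poles of f: {-1 + 3*I/2, -1/3, -2*I}

Final answer: {-1 + 3*I/2, -1/3, -2*I}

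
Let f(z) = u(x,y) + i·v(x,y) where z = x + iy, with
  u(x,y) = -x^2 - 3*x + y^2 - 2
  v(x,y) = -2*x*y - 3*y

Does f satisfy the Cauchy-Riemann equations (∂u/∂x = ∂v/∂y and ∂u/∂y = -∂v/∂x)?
∂u/∂x = -2*x - 3
∂v/∂y = -2*x - 3
∂u/∂y = 2*y
∂v/∂x = -2*y
∂u/∂x = ∂v/∂y and ∂u/∂y = -∂v/∂x hold identically; f is analytic.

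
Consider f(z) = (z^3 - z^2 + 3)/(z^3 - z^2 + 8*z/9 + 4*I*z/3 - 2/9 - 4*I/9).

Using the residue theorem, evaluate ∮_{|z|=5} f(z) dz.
0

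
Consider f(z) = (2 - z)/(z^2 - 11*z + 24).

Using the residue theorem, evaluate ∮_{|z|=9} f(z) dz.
By the residue theorem, ∮_C f(z) dz = 2πi · (sum of the residues of f at the poles inside |z| = 9).

The denominator factors as (z - 3)*(z - 8), so the singularities of f are simple poles at z = 3, z = 8.
  |3|² = 9 < 81 = 9², so this pole is inside the contour.
  |8|² = 64 < 81 = 9², so this pole is inside the contour.

With P(z) = 2 - z and Q(z) = z^2 - 11*z + 24, each pole is simple, so Res(f, z₀) = P(z₀)/Q'(z₀) with Q'(z) = 2*z - 11.
  Res(f, 3) = P(3)/Q'(3) = (-1)/(-5) = 1/5
  Res(f, 8) = P(8)/Q'(8) = (-6)/(5) = -6/5

Sum of residues inside C: -1
∮_C f(z) dz = 2πi · (-1) = -2*I*pi

Final answer: -2*I*pi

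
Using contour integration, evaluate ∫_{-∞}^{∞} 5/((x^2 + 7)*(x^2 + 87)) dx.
pi*(-7*sqrt(87) + 87*sqrt(7))/9744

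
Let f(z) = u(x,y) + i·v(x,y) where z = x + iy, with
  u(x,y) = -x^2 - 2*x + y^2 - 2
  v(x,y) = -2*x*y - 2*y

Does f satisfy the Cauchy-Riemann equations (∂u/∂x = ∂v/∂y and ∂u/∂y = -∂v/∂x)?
∂u/∂x = -2*x - 2
∂v/∂y = -2*x - 2
∂u/∂y = 2*y
∂v/∂x = -2*y
∂u/∂x = ∂v/∂y and ∂u/∂y = -∂v/∂x hold identically; f is analytic.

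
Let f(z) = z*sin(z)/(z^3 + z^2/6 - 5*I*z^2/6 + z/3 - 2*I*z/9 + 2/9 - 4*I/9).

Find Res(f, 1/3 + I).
(111/221 - 87*I/221)*sin(1/3 + I)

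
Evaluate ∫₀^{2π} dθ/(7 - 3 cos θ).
sqrt(10)*pi/10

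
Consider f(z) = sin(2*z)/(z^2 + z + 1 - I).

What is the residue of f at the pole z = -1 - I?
Write f(z) = P(z)/Q(z) with P(z) = sin(2*z) and Q(z) = z^2 + z + 1 - I.
The denominator factors as Q(z) = (z - I)*(z + 1 + I), so z = -1 - I is a simple zero of Q and P is analytic there; z = -1 - I is therefore a simple pole and
  Res(f, z₀) = P(z₀)/Q'(z₀).

Q'(z) = 2*z + 1, so Q'(-1 - I) = -1 - 2*I.
P(-1 - I) = -sin(2 + 2*I).

Res(f, -1 - I) = (-sin(2 + 2*I))/(-1 - 2*I) = (1/5 - 2*I/5)*sin(2 + 2*I)

Final answer: (1/5 - 2*I/5)*sin(2 + 2*I)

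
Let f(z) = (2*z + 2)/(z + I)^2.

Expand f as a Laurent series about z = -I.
Put w = z - (-I), i.e. z = w - I. The denominator is w^2, so it suffices to rewrite the numerator in powers of w.

P(z) = 2*z + 2
P(w - I) = 2 - 2*I + 2*w

Dividing each term by w^2:
  f = (2 - 2*I)/w^2 + 2/w

Substituting back w = z + I:
  f(z) = (2 - 2*I)/(z + I)^2 + 2/(z + I)

The series is finite because the numerator is a polynomial; the negative powers form the principal part, and the coefficient of 1/(z + I) gives Res(f, -I) = 2.

Final answer: (2 - 2*I)/(z + I)^2 + 2/(z + I)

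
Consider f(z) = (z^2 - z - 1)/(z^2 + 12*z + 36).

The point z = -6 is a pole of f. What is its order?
Factor the denominator:
  z^2 + 12*z + 36 = (z + 6)^2

The numerator P(z) = z^2 - z - 1 has P(-6) = 41 ≠ 0, so no factor of (z + 6) cancels.
Near z = -6 we can therefore write f(z) = g(z)/(z + 6)^2 with g analytic at -6 and g(-6) ≠ 0 (g is just the numerator).

Hence z = -6 is a pole of order 2.

Final answer: 2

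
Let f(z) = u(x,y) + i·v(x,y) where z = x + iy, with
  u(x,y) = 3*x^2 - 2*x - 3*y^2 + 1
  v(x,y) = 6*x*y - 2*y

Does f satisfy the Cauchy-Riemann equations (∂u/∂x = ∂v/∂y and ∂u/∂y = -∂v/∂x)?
∂u/∂x = 6*x - 2
∂v/∂y = 6*x - 2
∂u/∂y = -6*y
∂v/∂x = 6*y
∂u/∂x = ∂v/∂y and ∂u/∂y = -∂v/∂x hold identically; f is analytic.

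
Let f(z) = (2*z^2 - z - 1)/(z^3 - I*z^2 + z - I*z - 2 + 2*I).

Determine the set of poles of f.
The singularities of f are the zeros of the denominator. Factoring,
  z^3 - I*z^2 + z - I*z - 2 + 2*I = (z + 1 + I)*(z - 2*I)*(z - 1)
so the candidates are z = -1 - I, z = 2*I, z = 1.

Check the numerator P(z) = 2*z^2 - z - 1 at each one:
  P(-1 - I) = 5*I ≠ 0, so z = -1 - I is a (simple) pole.
  P(2*I) = -9 - 2*I ≠ 0, so z = 2*I is a (simple) pole.
  P(1) = 0, so the factor (z - 1) cancels and z = 1 is only a removable singularity, not a pole.

Poles of f: {-1 - I, 2*I}

Final answer: {-1 - I, 2*I}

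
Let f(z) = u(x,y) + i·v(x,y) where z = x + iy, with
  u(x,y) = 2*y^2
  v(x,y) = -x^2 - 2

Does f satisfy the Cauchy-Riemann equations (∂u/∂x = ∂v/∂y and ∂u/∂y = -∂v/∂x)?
∂u/∂x = 0
∂v/∂y = 0
∂u/∂y = 4*y
∂v/∂x = -2*x
∂u/∂y ≠ -∂v/∂x; the Cauchy-Riemann equations are not satisfied, so f is not analytic.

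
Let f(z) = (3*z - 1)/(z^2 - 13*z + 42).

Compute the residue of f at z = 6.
Write f(z) = P(z)/Q(z) with P(z) = 3*z - 1 and Q(z) = z^2 - 13*z + 42.
The denominator factors as Q(z) = (z - 7)*(z - 6), so z = 6 is a simple zero of Q and P is analytic there; z = 6 is therefore a simple pole and
  Res(f, z₀) = P(z₀)/Q'(z₀).

Q'(z) = 2*z - 13, so Q'(6) = -1.
P(6) = 17.

Res(f, 6) = (17)/(-1) = -17

Final answer: -17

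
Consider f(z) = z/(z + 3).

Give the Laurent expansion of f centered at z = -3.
Put w = z - (-3), i.e. z = w - 3. The denominator is w, so it suffices to rewrite the numerator in powers of w.

P(z) = z
P(w - 3) = -3 + w

Dividing each term by w:
  f = -3/w + 1

Substituting back w = z + 3:
  f(z) = -3/(z + 3) + 1

The series is finite because the numerator is a polynomial; the negative powers form the principal part, and the coefficient of 1/(z + 3) gives Res(f, -3) = -3.

Final answer: -3/(z + 3) + 1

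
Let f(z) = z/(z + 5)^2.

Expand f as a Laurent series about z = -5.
Put w = z - (-5), i.e. z = w - 5. The denominator is w^2, so it suffices to rewrite the numerator in powers of w.

P(z) = z
P(w - 5) = -5 + w

Dividing each term by w^2:
  f = -5/w^2 + 1/w

Substituting back w = z + 5:
  f(z) = -5/(z + 5)^2 + 1/(z + 5)

The series is finite because the numerator is a polynomial; the negative powers form the principal part, and the coefficient of 1/(z + 5) gives Res(f, -5) = 1.

Final answer: -5/(z + 5)^2 + 1/(z + 5)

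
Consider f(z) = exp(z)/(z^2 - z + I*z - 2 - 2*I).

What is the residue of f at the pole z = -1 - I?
Write f(z) = P(z)/Q(z) with P(z) = exp(z) and Q(z) = z^2 - z + I*z - 2 - 2*I.
The denominator factors as Q(z) = (z + 1 + I)*(z - 2), so z = -1 - I is a simple zero of Q and P is analytic there; z = -1 - I is therefore a simple pole and
  Res(f, z₀) = P(z₀)/Q'(z₀).

Q'(z) = 2*z - 1 + I, so Q'(-1 - I) = -3 - I.
P(-1 - I) = exp(-1 - I).

Res(f, -1 - I) = (exp(-1 - I))/(-3 - I) = (-3/10 + I/10)*exp(-1 - I)

Final answer: (-3/10 + I/10)*exp(-1 - I)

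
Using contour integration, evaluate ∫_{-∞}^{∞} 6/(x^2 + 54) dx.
sqrt(6)*pi/3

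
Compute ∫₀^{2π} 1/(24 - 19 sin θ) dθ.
Call the integral J. The integrand is 2π-periodic and we integrate over a full period, so shifting θ does not change the value (θ → θ + π/2 turns sin θ into cos θ; θ → θ + π flips the sign of the trig term). Hence
  J = ∫₀^{2π} dθ/(24 + 19 cos θ).
Put z = e^{iθ}: then cos θ = (z + 1/z)/2, dθ = dz/(iz), and z runs once counterclockwise around |z| = 1:
  J = ∮_{|z|=1} 1/(24 + 19*(z + 1/z)/2) · dz/(iz) = (2/i) ∮_{|z|=1} dz/(19*z^2 + 48*z + 19).
The roots of 19*z^2 + 48*z + 19 are z = (-24 ± sqrt(24^2 - 19^2))/19, with sqrt(215) = sqrt(215); their product is 1, so only z₊ = -24/19 + sqrt(215)/19 lies inside the unit circle (z₋ = -24/19 - sqrt(215)/19 lies outside).
z₊ is a simple zero of q(z) = 19*z^2 + 48*z + 19, so Res(1/q, z₊) = 1/q'(z₊) with q'(z) = 38*z + 48; and q'(z₊) = 19*(z₊ - z₋) = 2*sqrt(215).
Therefore J = (2/i) · 2πi · 1/(2*sqrt(215)) = 2*pi/(sqrt(215)) = 2*sqrt(215)*pi/215

Final answer: 2*sqrt(215)*pi/215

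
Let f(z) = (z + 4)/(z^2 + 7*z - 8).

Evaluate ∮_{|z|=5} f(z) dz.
10*I*pi/9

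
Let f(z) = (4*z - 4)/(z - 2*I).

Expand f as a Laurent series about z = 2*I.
Put w = z - (2*I), i.e. z = w + 2*I. The denominator is w, so it suffices to rewrite the numerator in powers of w.

P(z) = 4*z - 4
P(w + 2*I) = -4 + 8*I + 4*w

Dividing each term by w:
  f = (-4 + 8*I)/w + 4

Substituting back w = z - 2*I:
  f(z) = (-4 + 8*I)/(z - 2*I) + 4

The series is finite because the numerator is a polynomial; the negative powers form the principal part, and the coefficient of 1/(z - 2*I) gives Res(f, 2*I) = -4 + 8*I.

Final answer: (-4 + 8*I)/(z - 2*I) + 4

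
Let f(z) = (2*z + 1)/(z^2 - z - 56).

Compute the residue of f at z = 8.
Write f(z) = P(z)/Q(z) with P(z) = 2*z + 1 and Q(z) = z^2 - z - 56.
The denominator factors as Q(z) = (z - 8)*(z + 7), so z = 8 is a simple zero of Q and P is analytic there; z = 8 is therefore a simple pole and
  Res(f, z₀) = P(z₀)/Q'(z₀).

Q'(z) = 2*z - 1, so Q'(8) = 15.
P(8) = 17.

Res(f, 8) = (17)/(15) = 17/15

Final answer: 17/15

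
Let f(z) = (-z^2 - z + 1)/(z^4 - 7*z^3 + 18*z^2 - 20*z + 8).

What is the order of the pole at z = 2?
3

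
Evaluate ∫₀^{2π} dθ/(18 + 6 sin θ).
Call the integral J. The integrand is 2π-periodic and we integrate over a full period, so shifting θ does not change the value (θ → θ + π/2 turns sin θ into cos θ). Hence
  J = ∫₀^{2π} dθ/(18 + 6 cos θ).
Put z = e^{iθ}: then cos θ = (z + 1/z)/2, dθ = dz/(iz), and z runs once counterclockwise around |z| = 1:
  J = ∮_{|z|=1} 1/(18 + 6*(z + 1/z)/2) · dz/(iz) = (2/i) ∮_{|z|=1} dz/(6*z^2 + 36*z + 6).
The roots of 6*z^2 + 36*z + 6 are z = (-18 ± sqrt(18^2 - 6^2))/6, with sqrt(288) = 12*sqrt(2); their product is 1, so only z₊ = -3 + 2*sqrt(2) lies inside the unit circle (z₋ = -3 - 2*sqrt(2) lies outside).
z₊ is a simple zero of q(z) = 6*z^2 + 36*z + 6, so Res(1/q, z₊) = 1/q'(z₊) with q'(z) = 12*z + 36; and q'(z₊) = 6*(z₊ - z₋) = 24*sqrt(2).
Therefore J = (2/i) · 2πi · 1/(24*sqrt(2)) = 2*pi/(12*sqrt(2)) = sqrt(2)*pi/12

Final answer: sqrt(2)*pi/12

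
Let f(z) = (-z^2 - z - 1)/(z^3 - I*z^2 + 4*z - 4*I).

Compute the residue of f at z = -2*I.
Write f(z) = P(z)/Q(z) with P(z) = -z^2 - z - 1 and Q(z) = z^3 - I*z^2 + 4*z - 4*I.
The denominator factors as Q(z) = (z + 2*I)*(z - 2*I)*(z - I), so z = -2*I is a simple zero of Q and P is analytic there; z = -2*I is therefore a simple pole and
  Res(f, z₀) = P(z₀)/Q'(z₀).

Q'(z) = 3*z^2 - 2*I*z + 4, so Q'(-2*I) = -12.
P(-2*I) = 3 + 2*I.

Res(f, -2*I) = (3 + 2*I)/(-12) = -1/4 - I/6

Final answer: -1/4 - I/6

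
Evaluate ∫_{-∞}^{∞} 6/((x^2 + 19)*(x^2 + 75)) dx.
Let f(z) = 6/((z^2 + 19)*(z^2 + 75)). The denominator has no real zeros and deg Q - deg P = 4 ≥ 2, so the integral of f over the upper semicircle |z| = R tends to 0 as R → ∞. Closing the contour in the upper half-plane,
  ∫_{-∞}^{∞} f(x) dx = 2πi · Σ Res(f, z_k)  over the poles with Im z_k > 0.

Zeros of the denominator: z^2 + 75 = 0 gives z = ±5*sqrt(3)*I; z^2 + 19 = 0 gives z = ±sqrt(19)*I.
Upper half-plane: z = sqrt(19)*I, z = 5*sqrt(3)*I (simple).

Each pole is a simple zero of Q(z) = z^4 + 94*z^2 + 1425, so Res(f, z₀) = P(z₀)/Q'(z₀) with P(z) = 6, Q'(z) = 4*z^3 + 188*z:
  Res(f, sqrt(19)*I) = (6)/(112*sqrt(19)*I) = -3*sqrt(19)*I/1064
  Res(f, 5*sqrt(3)*I) = (6)/(-560*sqrt(3)*I) = sqrt(3)*I/280

Sum of residues: I*(-15*sqrt(19) + 19*sqrt(3))/5320
∫_{-∞}^{∞} f(x) dx = 2πi · (I*(-15*sqrt(19) + 19*sqrt(3))/5320) = pi*(-19*sqrt(3) + 15*sqrt(19))/2660

Final answer: pi*(-19*sqrt(3) + 15*sqrt(19))/2660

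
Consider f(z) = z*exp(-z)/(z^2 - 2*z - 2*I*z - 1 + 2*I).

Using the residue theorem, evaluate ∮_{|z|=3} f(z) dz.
By the residue theorem, ∮_C f(z) dz = 2πi · (sum of the residues of f at the poles inside |z| = 3).

The denominator factors as (z - I)*(z - 2 - I), so the singularities of f are simple poles at z = I, z = 2 + I.
  |I|² = 1 < 9 = 3², so this pole is inside the contour.
  |2 + I|² = 5 < 9 = 3², so this pole is inside the contour.

With P(z) = z*exp(-z) and Q(z) = z^2 - 2*z - 2*I*z - 1 + 2*I, each pole is simple, so Res(f, z₀) = P(z₀)/Q'(z₀) with Q'(z) = 2*z - 2 - 2*I.
  Res(f, I) = P(I)/Q'(I) = (I*exp(-I))/(-2) = -I*exp(-I)/2
  Res(f, 2 + I) = P(2 + I)/Q'(2 + I) = ((2 + I)*exp(-2 - I))/(2) = (1 + I/2)*exp(-2 - I)

Sum of residues inside C: -I*exp(-I)/2 + (1 + I/2)*exp(-2 - I)
∮_C f(z) dz = 2πi · (-I*exp(-I)/2 + (1 + I/2)*exp(-2 - I)) = pi*exp(-I) + pi*(-1 + 2*I)*exp(-2 - I)

Final answer: pi*exp(-I) + pi*(-1 + 2*I)*exp(-2 - I)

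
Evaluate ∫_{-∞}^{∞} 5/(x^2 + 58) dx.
Let f(z) = 5/(z^2 + 58). The denominator has no real zeros and deg Q - deg P = 2 ≥ 2, so the integral of f over the upper semicircle |z| = R tends to 0 as R → ∞. Closing the contour in the upper half-plane,
  ∫_{-∞}^{∞} f(x) dx = 2πi · Σ Res(f, z_k)  over the poles with Im z_k > 0.

Zeros of the denominator: z^2 + 58 = 0 gives z = ±sqrt(58)*I.
Upper half-plane: z = sqrt(58)*I (simple).

Each pole is a simple zero of Q(z) = z^2 + 58, so Res(f, z₀) = P(z₀)/Q'(z₀) with P(z) = 5, Q'(z) = 2*z:
  Res(f, sqrt(58)*I) = (5)/(2*sqrt(58)*I) = -5*sqrt(58)*I/116

∫_{-∞}^{∞} f(x) dx = 2πi · (-5*sqrt(58)*I/116) = 5*sqrt(58)*pi/58

Final answer: 5*sqrt(58)*pi/58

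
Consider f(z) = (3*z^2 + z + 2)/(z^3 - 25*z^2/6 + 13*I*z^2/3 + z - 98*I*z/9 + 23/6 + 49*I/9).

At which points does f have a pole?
The singularities of f are the zeros of the denominator. Factoring,
  z^3 - 25*z^2/6 + 13*I*z^2/3 + z - 98*I*z/9 + 23/6 + 49*I/9 = (z - 2 + 3*I)*(z - 3/2 + I/3)*(z - 2/3 + I)
so the candidates are z = 2 - 3*I, z = 3/2 - I/3, z = 2/3 - I.

Check the numerator P(z) = 3*z^2 + z + 2 at each one:
  P(2 - 3*I) = -11 - 39*I ≠ 0, so z = 2 - 3*I is a (simple) pole.
  P(3/2 - I/3) = 119/12 - 10*I/3 ≠ 0, so z = 3/2 - I/3 is a (simple) pole.
  P(2/3 - I) = 1 - 5*I ≠ 0, so z = 2/3 - I is a (simple) pole.

Poles of f: {2/3 - I, 3/2 - I/3, 2 - 3*I}

Final answer: {2/3 - I, 3/2 - I/3, 2 - 3*I}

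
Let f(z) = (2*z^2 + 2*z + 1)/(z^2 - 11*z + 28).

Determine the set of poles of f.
{4, 7}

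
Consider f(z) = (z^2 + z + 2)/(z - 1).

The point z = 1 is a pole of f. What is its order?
Factor the denominator:
  z - 1 = (z - 1)

The numerator P(z) = z^2 + z + 2 has P(1) = 4 ≠ 0, so no factor of (z - 1) cancels.
Near z = 1 we can therefore write f(z) = g(z)/(z - 1) with g analytic at 1 and g(1) ≠ 0 (g is just the numerator).

Hence z = 1 is a pole of order 1.

Final answer: 1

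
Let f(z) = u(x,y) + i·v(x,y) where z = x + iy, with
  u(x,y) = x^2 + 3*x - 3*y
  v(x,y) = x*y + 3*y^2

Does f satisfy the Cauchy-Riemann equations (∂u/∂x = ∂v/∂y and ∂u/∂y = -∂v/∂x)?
∂u/∂x = 2*x + 3
∂v/∂y = x + 6*y
∂u/∂y = -3
∂v/∂x = y
∂u/∂x ≠ ∂v/∂y and ∂u/∂y ≠ -∂v/∂x; the Cauchy-Riemann equations are not satisfied, so f is not analytic.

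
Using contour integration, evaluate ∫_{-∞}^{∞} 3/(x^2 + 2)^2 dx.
Let f(z) = 3/(z^2 + 2)^2. The denominator has no real zeros and deg Q - deg P = 4 ≥ 2, so the integral of f over the upper semicircle |z| = R tends to 0 as R → ∞. Closing the contour in the upper half-plane,
  ∫_{-∞}^{∞} f(x) dx = 2πi · Σ Res(f, z_k)  over the poles with Im z_k > 0.

Zeros of the denominator: z^2 + 2 = 0 gives z = ±sqrt(2)*I.
Upper half-plane: z = sqrt(2)*I (a pole of order 2).

Write f(z) = g(z)/(z - sqrt(2)*I)^2 with g(z) = 3/(z + sqrt(2)*I)^2. For a double pole, Res(f, z₀) = g'(z₀):
  g'(z) = -6/(z + sqrt(2)*I)^3
  Res(f, sqrt(2)*I) = g'(sqrt(2)*I) = -3*sqrt(2)*I/16

∫_{-∞}^{∞} f(x) dx = 2πi · (-3*sqrt(2)*I/16) = 3*sqrt(2)*pi/8

Final answer: 3*sqrt(2)*pi/8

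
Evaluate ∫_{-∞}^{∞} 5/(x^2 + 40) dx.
Let f(z) = 5/(z^2 + 40). The denominator has no real zeros and deg Q - deg P = 2 ≥ 2, so the integral of f over the upper semicircle |z| = R tends to 0 as R → ∞. Closing the contour in the upper half-plane,
  ∫_{-∞}^{∞} f(x) dx = 2πi · Σ Res(f, z_k)  over the poles with Im z_k > 0.

Zeros of the denominator: z^2 + 40 = 0 gives z = ±2*sqrt(10)*I.
Upper half-plane: z = 2*sqrt(10)*I (simple).

Each pole is a simple zero of Q(z) = z^2 + 40, so Res(f, z₀) = P(z₀)/Q'(z₀) with P(z) = 5, Q'(z) = 2*z:
  Res(f, 2*sqrt(10)*I) = (5)/(4*sqrt(10)*I) = -sqrt(10)*I/8

∫_{-∞}^{∞} f(x) dx = 2πi · (-sqrt(10)*I/8) = sqrt(10)*pi/4

Final answer: sqrt(10)*pi/4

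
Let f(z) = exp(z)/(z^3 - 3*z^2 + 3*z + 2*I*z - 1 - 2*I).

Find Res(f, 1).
Write f(z) = P(z)/Q(z) with P(z) = exp(z) and Q(z) = z^3 - 3*z^2 + 3*z + 2*I*z - 1 - 2*I.
The denominator factors as Q(z) = (z - 1)*(z - I)*(z - 2 + I), so z = 1 is a simple zero of Q and P is analytic there; z = 1 is therefore a simple pole and
  Res(f, z₀) = P(z₀)/Q'(z₀).

Q'(z) = 3*z^2 - 6*z + 3 + 2*I, so Q'(1) = 2*I.
P(1) = exp(1).

Res(f, 1) = (exp(1))/(2*I) = -exp(1)*I/2

Final answer: -exp(1)*I/2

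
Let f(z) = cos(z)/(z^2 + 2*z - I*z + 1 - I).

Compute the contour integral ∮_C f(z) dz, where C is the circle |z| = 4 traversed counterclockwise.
By the residue theorem, ∮_C f(z) dz = 2πi · (sum of the residues of f at the poles inside |z| = 4).

The denominator factors as (z + 1)*(z + 1 - I), so the singularities of f are simple poles at z = -1, z = -1 + I.
  |-1|² = 1 < 16 = 4², so this pole is inside the contour.
  |-1 + I|² = 2 < 16 = 4², so this pole is inside the contour.

With P(z) = cos(z) and Q(z) = z^2 + 2*z - I*z + 1 - I, each pole is simple, so Res(f, z₀) = P(z₀)/Q'(z₀) with Q'(z) = 2*z + 2 - I.
  Res(f, -1) = P(-1)/Q'(-1) = (cos(1))/(-I) = I*cos(1)
  Res(f, -1 + I) = P(-1 + I)/Q'(-1 + I) = (cos(1 - I))/(I) = -I*cos(1 - I)

Sum of residues inside C: -I*cos(1 - I) + I*cos(1)
∮_C f(z) dz = 2πi · (-I*cos(1 - I) + I*cos(1)) = -2*pi*cos(1) + 2*pi*cos(1 - I)

Final answer: -2*pi*cos(1) + 2*pi*cos(1 - I)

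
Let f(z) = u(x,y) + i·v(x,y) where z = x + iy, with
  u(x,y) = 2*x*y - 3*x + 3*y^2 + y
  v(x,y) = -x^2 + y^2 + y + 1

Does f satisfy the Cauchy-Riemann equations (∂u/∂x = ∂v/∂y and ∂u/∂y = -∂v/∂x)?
∂u/∂x = 2*y - 3
∂v/∂y = 2*y + 1
∂u/∂y = 2*x + 6*y + 1
∂v/∂x = -2*x
∂u/∂x ≠ ∂v/∂y and ∂u/∂y ≠ -∂v/∂x; the Cauchy-Riemann equations are not satisfied, so f is not analytic.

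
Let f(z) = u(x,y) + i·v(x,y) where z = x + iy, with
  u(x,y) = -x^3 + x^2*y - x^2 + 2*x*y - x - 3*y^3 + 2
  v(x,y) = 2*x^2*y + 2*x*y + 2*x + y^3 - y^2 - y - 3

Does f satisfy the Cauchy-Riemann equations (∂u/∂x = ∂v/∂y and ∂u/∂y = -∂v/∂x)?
∂u/∂x = -3*x^2 + 2*x*y - 2*x + 2*y - 1
∂v/∂y = 2*x^2 + 2*x + 3*y^2 - 2*y - 1
∂u/∂y = x^2 + 2*x - 9*y^2
∂v/∂x = 4*x*y + 2*y + 2
∂u/∂x ≠ ∂v/∂y and ∂u/∂y ≠ -∂v/∂x; the Cauchy-Riemann equations are not satisfied, so f is not analytic.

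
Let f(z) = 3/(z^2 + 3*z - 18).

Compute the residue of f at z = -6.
-1/3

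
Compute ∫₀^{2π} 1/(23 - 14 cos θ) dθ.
Call the integral J. The integrand is 2π-periodic and we integrate over a full period, so shifting θ does not change the value (θ → θ + π flips the sign of the trig term). Hence
  J = ∫₀^{2π} dθ/(23 + 14 cos θ).
Put z = e^{iθ}: then cos θ = (z + 1/z)/2, dθ = dz/(iz), and z runs once counterclockwise around |z| = 1:
  J = ∮_{|z|=1} 1/(23 + 14*(z + 1/z)/2) · dz/(iz) = (2/i) ∮_{|z|=1} dz/(14*z^2 + 46*z + 14).
The roots of 14*z^2 + 46*z + 14 are z = (-23 ± sqrt(23^2 - 14^2))/14, with sqrt(333) = 3*sqrt(37); their product is 1, so only z₊ = -23/14 + 3*sqrt(37)/14 lies inside the unit circle (z₋ = -23/14 - 3*sqrt(37)/14 lies outside).
z₊ is a simple zero of q(z) = 14*z^2 + 46*z + 14, so Res(1/q, z₊) = 1/q'(z₊) with q'(z) = 28*z + 46; and q'(z₊) = 14*(z₊ - z₋) = 6*sqrt(37).
Therefore J = (2/i) · 2πi · 1/(6*sqrt(37)) = 2*pi/(3*sqrt(37)) = 2*sqrt(37)*pi/111

Final answer: 2*sqrt(37)*pi/111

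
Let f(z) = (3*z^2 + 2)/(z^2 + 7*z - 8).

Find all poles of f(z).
{-8, 1}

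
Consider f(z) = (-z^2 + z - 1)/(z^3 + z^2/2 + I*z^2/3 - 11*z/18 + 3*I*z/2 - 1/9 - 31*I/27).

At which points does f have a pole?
{-3/2 + 2*I/3, 1/3 - I, 2/3}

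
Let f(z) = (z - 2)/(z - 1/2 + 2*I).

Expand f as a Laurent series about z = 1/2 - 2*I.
Put w = z - (1/2 - 2*I), i.e. z = w + 1/2 - 2*I. The denominator is w, so it suffices to rewrite the numerator in powers of w.

P(z) = z - 2
P(w + 1/2 - 2*I) = -3/2 - 2*I + w

Dividing each term by w:
  f = (-3/2 - 2*I)/w + 1

Substituting back w = z - 1/2 + 2*I:
  f(z) = (-3/2 - 2*I)/(z - 1/2 + 2*I) + 1

The series is finite because the numerator is a polynomial; the negative powers form the principal part, and the coefficient of 1/(z - 1/2 + 2*I) gives Res(f, 1/2 - 2*I) = -3/2 - 2*I.

Final answer: (-3/2 - 2*I)/(z - 1/2 + 2*I) + 1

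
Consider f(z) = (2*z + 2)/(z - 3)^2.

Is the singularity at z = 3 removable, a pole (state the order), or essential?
pole of order 2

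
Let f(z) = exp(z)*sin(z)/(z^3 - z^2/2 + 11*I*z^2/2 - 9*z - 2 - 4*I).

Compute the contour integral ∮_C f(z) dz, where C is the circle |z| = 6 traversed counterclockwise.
By the residue theorem, ∮_C f(z) dz = 2πi · (sum of the residues of f at the poles inside |z| = 6).

The denominator factors as (z + 1/2 + I/2)*(z + 2*I)*(z - 1 + 3*I), so the singularities of f are simple poles at z = -1/2 - I/2, z = -2*I, z = 1 - 3*I.
  |-1/2 - I/2|² = 1/2 < 36 = 6², so this pole is inside the contour.
  |-2*I|² = 4 < 36 = 6², so this pole is inside the contour.
  |1 - 3*I|² = 10 < 36 = 6², so this pole is inside the contour.

With P(z) = exp(z)*sin(z) and Q(z) = z^3 - z^2/2 + 11*I*z^2/2 - 9*z - 2 - 4*I, each pole is simple, so Res(f, z₀) = P(z₀)/Q'(z₀) with Q'(z) = 3*z^2 - z + 11*I*z - 9.
  Res(f, -1/2 - I/2) = P(-1/2 - I/2)/Q'(-1/2 - I/2) = (-exp(-1/2 - I/2)*sin(1/2 + I/2))/(-3 - 7*I/2) = (12/85 - 14*I/85)*exp(-1/2 - I/2)*sin(1/2 + I/2)
  Res(f, -2*I) = P(-2*I)/Q'(-2*I) = (-I*exp(-2*I)*sinh(2))/(1 + 2*I) = (-2/5 - I/5)*exp(-2*I)*sinh(2)
  Res(f, 1 - 3*I) = P(1 - 3*I)/Q'(1 - 3*I) = (exp(1 - 3*I)*sin(1 - 3*I))/(-1 - 4*I) = (-1/17 + 4*I/17)*exp(1 - 3*I)*sin(1 - 3*I)

Sum of residues inside C: (-1/17 + 4*I/17)*exp(1 - 3*I)*sin(1 - 3*I) + (12/85 - 14*I/85)*exp(-1/2 - I/2)*sin(1/2 + I/2) + (-2/5 - I/5)*exp(-2*I)*sinh(2)
∮_C f(z) dz = 2πi · ((-1/17 + 4*I/17)*exp(1 - 3*I)*sin(1 - 3*I) + (12/85 - 14*I/85)*exp(-1/2 - I/2)*sin(1/2 + I/2) + (-2/5 - I/5)*exp(-2*I)*sinh(2)) = pi*(-8/17 - 2*I/17)*exp(1 - 3*I)*sin(1 - 3*I) + pi*(2/5 - 4*I/5)*exp(-2*I)*sinh(2) + pi*(28/85 + 24*I/85)*exp(-1/2 - I/2)*sin(1/2 + I/2)

Final answer: pi*(-8/17 - 2*I/17)*exp(1 - 3*I)*sin(1 - 3*I) + pi*(2/5 - 4*I/5)*exp(-2*I)*sinh(2) + pi*(28/85 + 24*I/85)*exp(-1/2 - I/2)*sin(1/2 + I/2)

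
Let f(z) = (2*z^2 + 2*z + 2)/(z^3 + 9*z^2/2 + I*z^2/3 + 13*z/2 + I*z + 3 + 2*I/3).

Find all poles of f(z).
The singularities of f are the zeros of the denominator. Factoring,
  z^3 + 9*z^2/2 + I*z^2/3 + 13*z/2 + I*z + 3 + 2*I/3 = (z + 3/2 + I/3)*(z + 1)*(z + 2)
so the candidates are z = -3/2 - I/3, z = -1, z = -2.

Check the numerator P(z) = 2*z^2 + 2*z + 2 at each one:
  P(-3/2 - I/3) = 59/18 + 4*I/3 ≠ 0, so z = -3/2 - I/3 is a (simple) pole.
  P(-1) = 2 ≠ 0, so z = -1 is a (simple) pole.
  P(-2) = 6 ≠ 0, so z = -2 is a (simple) pole.

Poles of f: {-2, -3/2 - I/3, -1}

Final answer: {-2, -3/2 - I/3, -1}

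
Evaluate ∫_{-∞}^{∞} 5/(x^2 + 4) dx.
5*pi/2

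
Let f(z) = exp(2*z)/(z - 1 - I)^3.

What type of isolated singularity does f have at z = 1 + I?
Write f(z) = g(z)/(z - 1 - I)^3 with g(z) = exp(2*z).
g is entire and g(1 + I) = exp(2 + 2*I) ≠ 0, so no factor of (z - 1 - I) cancels: the Laurent expansion of f about z = 1 + I starts at the power -3, i.e. lim_{z→z₀} (z - z₀)^3 f(z) = exp(2 + 2*I) is finite and nonzero.
So z = 1 + I is a pole of order 3.

Final answer: pole of order 3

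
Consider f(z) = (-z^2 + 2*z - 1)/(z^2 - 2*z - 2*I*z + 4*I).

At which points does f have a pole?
The singularities of f are the zeros of the denominator. Factoring,
  z^2 - 2*z - 2*I*z + 4*I = (z - 2*I)*(z - 2)
so the candidates are z = 2*I, z = 2.

Check the numerator P(z) = -z^2 + 2*z - 1 at each one:
  P(2*I) = 3 + 4*I ≠ 0, so z = 2*I is a (simple) pole.
  P(2) = -1 ≠ 0, so z = 2 is a (simple) pole.

Poles of f: {2*I, 2}

Final answer: {2*I, 2}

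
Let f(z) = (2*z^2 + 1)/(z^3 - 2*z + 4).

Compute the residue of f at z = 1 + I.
11/20 - 7*I/20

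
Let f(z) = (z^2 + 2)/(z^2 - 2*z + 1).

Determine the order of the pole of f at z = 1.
2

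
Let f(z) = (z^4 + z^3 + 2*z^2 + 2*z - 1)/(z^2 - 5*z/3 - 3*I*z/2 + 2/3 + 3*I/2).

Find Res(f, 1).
12/17 + 54*I/17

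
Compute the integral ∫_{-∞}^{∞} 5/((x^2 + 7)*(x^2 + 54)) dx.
Let f(z) = 5/((z^2 + 7)*(z^2 + 54)). The denominator has no real zeros and deg Q - deg P = 4 ≥ 2, so the integral of f over the upper semicircle |z| = R tends to 0 as R → ∞. Closing the contour in the upper half-plane,
  ∫_{-∞}^{∞} f(x) dx = 2πi · Σ Res(f, z_k)  over the poles with Im z_k > 0.

Zeros of the denominator: z^2 + 54 = 0 gives z = ±3*sqrt(6)*I; z^2 + 7 = 0 gives z = ±sqrt(7)*I.
Upper half-plane: z = 3*sqrt(6)*I, z = sqrt(7)*I (simple).

Each pole is a simple zero of Q(z) = z^4 + 61*z^2 + 378, so Res(f, z₀) = P(z₀)/Q'(z₀) with P(z) = 5, Q'(z) = 4*z^3 + 122*z:
  Res(f, 3*sqrt(6)*I) = (5)/(-282*sqrt(6)*I) = 5*sqrt(6)*I/1692
  Res(f, sqrt(7)*I) = (5)/(94*sqrt(7)*I) = -5*sqrt(7)*I/658

Sum of residues: 5*I*(-18*sqrt(7) + 7*sqrt(6))/11844
∫_{-∞}^{∞} f(x) dx = 2πi · (5*I*(-18*sqrt(7) + 7*sqrt(6))/11844) = 5*pi*(-7*sqrt(6) + 18*sqrt(7))/5922

Final answer: 5*pi*(-7*sqrt(6) + 18*sqrt(7))/5922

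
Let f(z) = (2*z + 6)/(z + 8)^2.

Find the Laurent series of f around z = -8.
Put w = z - (-8), i.e. z = w - 8. The denominator is w^2, so it suffices to rewrite the numerator in powers of w.

P(z) = 2*z + 6
P(w - 8) = -10 + 2*w

Dividing each term by w^2:
  f = -10/w^2 + 2/w

Substituting back w = z + 8:
  f(z) = -10/(z + 8)^2 + 2/(z + 8)

The series is finite because the numerator is a polynomial; the negative powers form the principal part, and the coefficient of 1/(z + 8) gives Res(f, -8) = 2.

Final answer: -10/(z + 8)^2 + 2/(z + 8)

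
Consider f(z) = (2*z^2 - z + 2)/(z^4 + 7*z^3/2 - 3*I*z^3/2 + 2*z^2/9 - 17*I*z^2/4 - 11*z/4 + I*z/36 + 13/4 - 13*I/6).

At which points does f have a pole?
The singularities of f are the zeros of the denominator. Factoring,
  z^4 + 7*z^3/2 - 3*I*z^3/2 + 2*z^2/9 - 17*I*z^2/4 - 11*z/4 + I*z/36 + 13/4 - 13*I/6 = (z - 1/3 + I/2)*(z - 2/3 - I)*(z + 3/2 - I)*(z + 3)
so the candidates are z = 1/3 - I/2, z = 2/3 + I, z = -3/2 + I, z = -3.

Check the numerator P(z) = 2*z^2 - z + 2 at each one:
  P(1/3 - I/2) = 25/18 - I/6 ≠ 0, so z = 1/3 - I/2 is a (simple) pole.
  P(2/3 + I) = 2/9 + 5*I/3 ≠ 0, so z = 2/3 + I is a (simple) pole.
  P(-3/2 + I) = 6 - 7*I ≠ 0, so z = -3/2 + I is a (simple) pole.
  P(-3) = 23 ≠ 0, so z = -3 is a (simple) pole.

Poles of f: {-3, -3/2 + I, 1/3 - I/2, 2/3 + I}

Final answer: {-3, -3/2 + I, 1/3 - I/2, 2/3 + I}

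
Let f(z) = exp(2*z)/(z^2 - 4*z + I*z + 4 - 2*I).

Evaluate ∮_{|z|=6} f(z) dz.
By the residue theorem, ∮_C f(z) dz = 2πi · (sum of the residues of f at the poles inside |z| = 6).

The denominator factors as (z - 2)*(z - 2 + I), so the singularities of f are simple poles at z = 2, z = 2 - I.
  |2|² = 4 < 36 = 6², so this pole is inside the contour.
  |2 - I|² = 5 < 36 = 6², so this pole is inside the contour.

With P(z) = exp(2*z) and Q(z) = z^2 - 4*z + I*z + 4 - 2*I, each pole is simple, so Res(f, z₀) = P(z₀)/Q'(z₀) with Q'(z) = 2*z - 4 + I.
  Res(f, 2) = P(2)/Q'(2) = (exp(4))/(I) = -I*exp(4)
  Res(f, 2 - I) = P(2 - I)/Q'(2 - I) = (exp(4 - 2*I))/(-I) = I*exp(4 - 2*I)

Sum of residues inside C: -I*exp(4) + I*exp(4 - 2*I)
∮_C f(z) dz = 2πi · (-I*exp(4) + I*exp(4 - 2*I)) = 2*pi*exp(4) - 2*pi*exp(4 - 2*I)

Final answer: 2*pi*exp(4) - 2*pi*exp(4 - 2*I)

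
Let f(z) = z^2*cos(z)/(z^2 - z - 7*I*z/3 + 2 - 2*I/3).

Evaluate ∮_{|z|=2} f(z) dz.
By the residue theorem, ∮_C f(z) dz = 2πi · (sum of the residues of f at the poles inside |z| = 2).

The denominator factors as (z + 2*I/3)*(z - 1 - 3*I), so the singularities of f are simple poles at z = -2*I/3, z = 1 + 3*I.
  |-2*I/3|² = 4/9 < 4 = 2², so this pole is inside the contour.
  |1 + 3*I|² = 10 > 4 = 2², so this pole is outside the contour.

With P(z) = z^2*cos(z) and Q(z) = z^2 - z - 7*I*z/3 + 2 - 2*I/3, each pole is simple, so Res(f, z₀) = P(z₀)/Q'(z₀) with Q'(z) = 2*z - 1 - 7*I/3.
  Res(f, -2*I/3) = P(-2*I/3)/Q'(-2*I/3) = (-4*cosh(2/3)/9)/(-1 - 11*I/3) = (2/65 - 22*I/195)*cosh(2/3)

∮_C f(z) dz = 2πi · ((2/65 - 22*I/195)*cosh(2/3)) = pi*(44/195 + 4*I/65)*cosh(2/3)

Final answer: pi*(44/195 + 4*I/65)*cosh(2/3)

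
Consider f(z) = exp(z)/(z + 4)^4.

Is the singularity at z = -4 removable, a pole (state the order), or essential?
pole of order 4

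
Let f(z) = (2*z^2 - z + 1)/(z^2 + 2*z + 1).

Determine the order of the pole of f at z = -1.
Factor the denominator:
  z^2 + 2*z + 1 = (z + 1)^2

The numerator P(z) = 2*z^2 - z + 1 has P(-1) = 4 ≠ 0, so no factor of (z + 1) cancels.
Near z = -1 we can therefore write f(z) = g(z)/(z + 1)^2 with g analytic at -1 and g(-1) ≠ 0 (g is just the numerator).

Hence z = -1 is a pole of order 2.

Final answer: 2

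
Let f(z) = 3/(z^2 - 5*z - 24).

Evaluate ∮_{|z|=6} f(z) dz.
By the residue theorem, ∮_C f(z) dz = 2πi · (sum of the residues of f at the poles inside |z| = 6).

The denominator factors as (z - 8)*(z + 3), so the singularities of f are simple poles at z = 8, z = -3.
  |8|² = 64 > 36 = 6², so this pole is outside the contour.
  |-3|² = 9 < 36 = 6², so this pole is inside the contour.

With P(z) = 3 and Q(z) = z^2 - 5*z - 24, each pole is simple, so Res(f, z₀) = P(z₀)/Q'(z₀) with Q'(z) = 2*z - 5.
  Res(f, -3) = P(-3)/Q'(-3) = (3)/(-11) = -3/11

∮_C f(z) dz = 2πi · (-3/11) = -6*I*pi/11

Final answer: -6*I*pi/11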